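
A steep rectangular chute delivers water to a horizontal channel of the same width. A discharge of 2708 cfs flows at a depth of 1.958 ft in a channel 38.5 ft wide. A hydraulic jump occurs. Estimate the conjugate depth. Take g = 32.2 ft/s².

q = Q/b = 2708/38.5 = 70.34 ft²/s; V₁ = q/y₁ = 35.92 ft/s. Fr₁ = V₁/√(g·y₁) = 4.524.
From the momentum equation for a rectangular channel, y₂/y₁ = ½[√(1 + 8Fr₁²) − 1] = ½[√164.75 − 1] = 5.918.
y₂ = 5.918 × 1.958 = 11.59 ft.

y₂ = 11.59 ft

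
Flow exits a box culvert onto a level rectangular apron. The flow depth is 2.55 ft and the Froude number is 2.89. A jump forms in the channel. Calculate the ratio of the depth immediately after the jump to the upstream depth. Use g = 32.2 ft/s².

y₂/y₁ = 3.62

Fr₁ = 2.89 (given).
Conjugate-depth relation: y₂/y₁ = ½[√(1 + 8Fr₁²) − 1] = ½[√67.82 − 1] = 3.62.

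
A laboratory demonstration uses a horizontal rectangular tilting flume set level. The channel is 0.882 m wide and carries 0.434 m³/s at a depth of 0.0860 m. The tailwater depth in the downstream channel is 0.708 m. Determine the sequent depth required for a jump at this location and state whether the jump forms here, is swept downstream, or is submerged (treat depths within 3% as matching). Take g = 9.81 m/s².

y₂ = 0.716 m; the jump forms here

q = Q/b = 0.434/0.882 = 0.492 m²/s; V₁ = q/y₁ = 5.72 m/s. Fr₁ = V₁/√(g·y₁) = 6.23.
Sequent-depth ratio: y₂/y₁ = ½[√(1 + 8Fr₁²) − 1] = ½[√311.4 − 1] = 8.32.
y₂ = 8.32 × 0.0860 = 0.716 m.
Tailwater y_tw = 0.708 m: y_tw ≈ y₂, so the jump forms here.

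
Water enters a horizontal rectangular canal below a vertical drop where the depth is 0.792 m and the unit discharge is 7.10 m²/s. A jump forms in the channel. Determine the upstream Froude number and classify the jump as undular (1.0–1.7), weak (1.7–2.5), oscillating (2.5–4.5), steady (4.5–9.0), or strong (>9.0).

V₁ = q/y₁ = 7.10/0.792 = 8.96 m/s. Fr₁ = V₁/√(g·y₁) = 8.96/√(9.81×0.792) = 3.22.
Fr₁ = 3.22 lies in the oscillating range.

Fr₁ = 3.22; oscillating jump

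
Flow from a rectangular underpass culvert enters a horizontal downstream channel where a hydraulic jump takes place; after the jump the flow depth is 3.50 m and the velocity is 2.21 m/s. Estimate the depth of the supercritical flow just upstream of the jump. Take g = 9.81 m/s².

Fr₂ = V₂/√(g·y₂) = 2.21/√(9.81×3.50) = 0.377.
From the momentum equation (using Fr₂), y₁/y₂ = ½[√(1 + 8Fr₂²) − 1] = ½[√2.138 − 1] = 0.231.
y₁ = 0.231 × 3.50 = 0.809 m.

y₁ = 0.809 m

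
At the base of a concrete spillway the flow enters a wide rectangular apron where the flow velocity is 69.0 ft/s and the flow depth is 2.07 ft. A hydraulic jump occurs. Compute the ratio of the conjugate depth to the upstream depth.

y₂/y₁ = 11.5

Fr₁ = V₁/√(g·y₁) = 69.0/√(32.2×2.07) = 8.45.
Sequent-depth ratio: y₂/y₁ = ½[√(1 + 8Fr₁²) − 1] = ½[√572.4 − 1] = 11.5.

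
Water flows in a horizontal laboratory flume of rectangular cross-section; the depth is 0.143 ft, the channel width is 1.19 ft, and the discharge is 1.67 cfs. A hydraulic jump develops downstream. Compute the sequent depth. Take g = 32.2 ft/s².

y₂ = 0.856 ft

q = Q/b = 1.67/1.19 = 1.40 ft²/s; V₁ = q/y₁ = 9.81 ft/s. Fr₁ = V₁/√(g·y₁) = 4.57.
From the momentum equation for a rectangular channel, y₂/y₁ = ½[√(1 + 8Fr₁²) − 1] = ½[√168.3 − 1] = 5.99.
y₂ = 5.99 × 0.143 = 0.856 ft.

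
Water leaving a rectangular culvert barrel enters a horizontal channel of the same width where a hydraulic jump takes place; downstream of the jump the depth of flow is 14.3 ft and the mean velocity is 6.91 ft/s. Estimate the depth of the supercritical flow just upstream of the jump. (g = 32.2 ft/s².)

Fr₂ = V₂/√(g·y₂) = 6.91/√(32.2×14.3) = 0.322.
Since the conjugate-depth ratio holds either way, y₁/y₂ = ½[√(1 + 8Fr₂²) − 1] = ½[√1.830 − 1] = 0.176.
y₁ = 0.176 × 14.3 = 2.52 ft.

y₁ = 2.52 ft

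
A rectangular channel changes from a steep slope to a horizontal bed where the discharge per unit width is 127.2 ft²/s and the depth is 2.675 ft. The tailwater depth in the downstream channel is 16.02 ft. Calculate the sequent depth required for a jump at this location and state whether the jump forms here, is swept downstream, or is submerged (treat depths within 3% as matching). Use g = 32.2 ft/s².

y₂ = 18.09 ft; the jump is swept downstream

V₁ = q/y₁ = 127.2/2.675 = 47.55 ft/s. Fr₁ = V₁/√(g·y₁) = 47.55/√(32.2×2.675) = 5.124.
Conjugate-depth relation: y₂/y₁ = ½[√(1 + 8Fr₁²) − 1] = ½[√211.01 − 1] = 6.763.
y₂ = 6.763 × 2.675 = 18.09 ft.
Tailwater y_tw = 16.02 ft: y_tw < y₂, so the jump is swept downstream.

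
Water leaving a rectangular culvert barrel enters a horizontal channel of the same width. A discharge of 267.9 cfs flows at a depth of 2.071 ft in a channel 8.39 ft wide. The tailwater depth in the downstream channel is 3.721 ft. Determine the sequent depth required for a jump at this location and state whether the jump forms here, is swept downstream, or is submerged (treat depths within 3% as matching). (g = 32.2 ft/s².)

y₂ = 4.590 ft; the jump is swept downstream

q = Q/b = 267.9/8.39 = 31.93 ft²/s; V₁ = q/y₁ = 15.42 ft/s. Fr₁ = V₁/√(g·y₁) = 1.888.
From the momentum equation for a rectangular channel, y₂/y₁ = ½[√(1 + 8Fr₁²) − 1] = ½[√29.518 − 1] = 2.217.
y₂ = 2.217 × 2.071 = 4.590 ft.
Tailwater y_tw = 3.721 ft: y_tw < y₂, so the jump is swept downstream.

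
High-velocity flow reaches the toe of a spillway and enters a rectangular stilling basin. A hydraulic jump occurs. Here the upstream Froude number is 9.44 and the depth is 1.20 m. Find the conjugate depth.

Fr₁ = 9.44 (given).
Bélanger equation: y₂/y₁ = ½[√(1 + 8Fr₁²) − 1] = ½[√713.9 − 1] = 12.9.
y₂ = 12.9 × 1.20 = 15.4 m.

y₂ = 15.4 m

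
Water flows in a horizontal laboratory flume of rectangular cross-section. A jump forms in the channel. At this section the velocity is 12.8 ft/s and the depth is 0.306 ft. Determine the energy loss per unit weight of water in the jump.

ΔE = 1.14 ft

Fr₁ = V₁/√(g·y₁) = 12.8/√(32.2×0.306) = 4.08.
By Bélanger, y₂/y₁ = ½[√(1 + 8Fr₁²) − 1] = ½[√134.0 − 1] = 5.29.
y₂ = 5.29 × 0.306 = 1.62 ft.
Head loss: ΔE = (y₂ − y₁)³/(4y₁y₂) = (1.62 − 0.306)³/(4×0.306×1.62) = 2.26/1.98 = 1.14 ft.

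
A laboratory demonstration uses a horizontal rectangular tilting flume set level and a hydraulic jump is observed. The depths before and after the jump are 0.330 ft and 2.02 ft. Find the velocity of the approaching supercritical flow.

For a rectangular channel the momentum equation gives q² = ½·g·y₁·y₂·(y₁ + y₂) = ½×32.2×0.330×2.02×2.35 = 25.2.
q = √25.2 = 5.02 ft²/s.
V₁ = q/y₁ = 5.02/0.330 = 15.2 ft/s.

V₁ = 15.2 ft/s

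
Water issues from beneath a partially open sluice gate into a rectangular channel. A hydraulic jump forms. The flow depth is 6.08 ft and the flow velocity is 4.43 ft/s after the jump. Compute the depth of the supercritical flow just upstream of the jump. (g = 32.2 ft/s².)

Fr₂ = V₂/√(g·y₂) = 4.43/√(32.2×6.08) = 0.317.
The Bélanger relation is symmetric: y₁/y₂ = ½[√(1 + 8Fr₂²) − 1] = ½[√1.802 − 1] = 0.171.
y₁ = 0.171 × 6.08 = 1.04 ft.

y₁ = 1.04 ft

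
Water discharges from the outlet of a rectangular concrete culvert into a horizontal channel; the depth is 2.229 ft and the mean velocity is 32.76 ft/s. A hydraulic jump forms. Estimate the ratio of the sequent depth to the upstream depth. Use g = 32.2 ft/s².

y₂/y₁ = 4.991

Fr₁ = V₁/√(g·y₁) = 32.76/√(32.2×2.229) = 3.867.
Bélanger equation: y₂/y₁ = ½[√(1 + 8Fr₁²) − 1] = ½[√120.62 − 1] = 4.991.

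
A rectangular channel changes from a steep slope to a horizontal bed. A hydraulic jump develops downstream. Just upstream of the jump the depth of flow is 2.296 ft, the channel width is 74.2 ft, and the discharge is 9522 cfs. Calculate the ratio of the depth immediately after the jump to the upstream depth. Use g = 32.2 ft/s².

q = Q/b = 9522/74.2 = 128.3 ft²/s; V₁ = q/y₁ = 55.89 ft/s. Fr₁ = V₁/√(g·y₁) = 6.500.
By Bélanger, y₂/y₁ = ½[√(1 + 8Fr₁²) − 1] = ½[√339.04 − 1] = 8.707.

y₂/y₁ = 8.707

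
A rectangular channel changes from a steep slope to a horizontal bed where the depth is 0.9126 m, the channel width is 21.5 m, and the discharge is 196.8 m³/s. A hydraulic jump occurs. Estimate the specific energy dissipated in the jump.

q = Q/b = 196.8/21.5 = 9.153 m²/s; V₁ = q/y₁ = 10.03 m/s. Fr₁ = V₁/√(g·y₁) = 3.352.
Bélanger equation: y₂/y₁ = ½[√(1 + 8Fr₁²) − 1] = ½[√90.899 − 1] = 4.267.
y₂ = 4.267 × 0.9126 = 3.894 m.
V₂ = q/y₂ = 9.153/3.894 = 2.351 m/s. E₁ = y₁ + V₁²/2g = 6.040 m; E₂ = y₂ + V₂²/2g = 4.176 m. ΔE = E₁ − E₂ = 1.864 m.

ΔE = 1.864 m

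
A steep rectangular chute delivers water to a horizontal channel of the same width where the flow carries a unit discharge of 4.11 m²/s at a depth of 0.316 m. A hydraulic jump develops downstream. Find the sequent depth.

y₂ = 3.15 m

V₁ = q/y₁ = 4.11/0.316 = 13.0 m/s. Fr₁ = V₁/√(g·y₁) = 13.0/√(9.81×0.316) = 7.39.
Bélanger equation: y₂/y₁ = ½[√(1 + 8Fr₁²) − 1] = ½[√437.6 − 1] = 9.96.
y₂ = 9.96 × 0.316 = 3.15 m.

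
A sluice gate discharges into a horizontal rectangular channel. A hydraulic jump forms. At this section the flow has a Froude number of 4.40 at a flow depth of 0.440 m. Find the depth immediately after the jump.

y₂ = 2.53 m

Fr₁ = 4.40 (given).
Bélanger equation: y₂/y₁ = ½[√(1 + 8Fr₁²) − 1] = ½[√155.9 − 1] = 5.74.
y₂ = 5.74 × 0.440 = 2.53 m.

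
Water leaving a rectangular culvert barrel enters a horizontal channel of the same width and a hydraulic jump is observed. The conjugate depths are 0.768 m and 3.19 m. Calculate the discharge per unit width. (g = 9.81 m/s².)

q = 6.90 m²/s

For a rectangular channel the momentum equation gives q² = ½·g·y₁·y₂·(y₁ + y₂) = ½×9.81×0.768×3.19×3.96 = 47.6.
q = √47.6 = 6.90 m²/s.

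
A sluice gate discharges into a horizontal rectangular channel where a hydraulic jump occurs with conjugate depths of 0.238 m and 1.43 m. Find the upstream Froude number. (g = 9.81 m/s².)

Fr₁ = 4.59

For a rectangular channel the momentum equation gives q² = ½·g·y₁·y₂·(y₁ + y₂) = ½×9.81×0.238×1.43×1.67 = 2.78.
q = √2.78 = 1.67 m²/s.
V₁ = q/y₁ = 7.01 m/s; Fr₁ = V₁/√(g·y₁) = 4.59.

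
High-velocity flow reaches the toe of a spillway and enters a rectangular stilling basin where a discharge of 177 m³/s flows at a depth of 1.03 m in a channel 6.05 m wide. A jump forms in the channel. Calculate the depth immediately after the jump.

q = Q/b = 177/6.05 = 29.3 m²/s; V₁ = q/y₁ = 28.4 m/s. Fr₁ = V₁/√(g·y₁) = 8.94.
Bélanger equation: y₂/y₁ = ½[√(1 + 8Fr₁²) − 1] = ½[√639.8 − 1] = 12.1.
y₂ = 12.1 × 1.03 = 12.5 m.

y₂ = 12.5 m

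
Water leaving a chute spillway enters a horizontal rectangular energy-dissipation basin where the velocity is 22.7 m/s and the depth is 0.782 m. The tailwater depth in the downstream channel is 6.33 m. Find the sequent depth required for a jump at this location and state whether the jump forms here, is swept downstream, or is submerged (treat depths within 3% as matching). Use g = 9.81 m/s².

y₂ = 8.68 m; the jump is swept downstream

Fr₁ = V₁/√(g·y₁) = 22.7/√(9.81×0.782) = 8.20.
Bélanger equation: y₂/y₁ = ½[√(1 + 8Fr₁²) − 1] = ½[√538.4 − 1] = 11.1.
y₂ = 11.1 × 0.782 = 8.68 m.
Tailwater y_tw = 6.33 m: y_tw < y₂, so the jump is swept downstream.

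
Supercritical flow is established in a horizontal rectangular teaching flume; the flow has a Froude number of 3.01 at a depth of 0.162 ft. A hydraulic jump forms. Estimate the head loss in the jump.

ΔE = 0.231 ft

Fr₁ = 3.01 (given).
Sequent-depth ratio: y₂/y₁ = ½[√(1 + 8Fr₁²) − 1] = ½[√73.48 − 1] = 3.79.
y₂ = 3.79 × 0.162 = 0.613 ft.
V₁ = Fr₁·√(g·y₁) = 3.01×√(32.2×0.162) = 6.87 ft/s; q = V₁·y₁ = 1.11 ft²/s. V₂ = q/y₂ = 1.11/0.613 = 1.82 ft/s. E₁ = y₁ + V₁²/2g = 0.896 ft; E₂ = y₂ + V₂²/2g = 0.665 ft. ΔE = E₁ − E₂ = 0.231 ft.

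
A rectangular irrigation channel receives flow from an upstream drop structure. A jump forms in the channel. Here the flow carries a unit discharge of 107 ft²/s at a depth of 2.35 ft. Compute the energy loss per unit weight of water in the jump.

ΔE = 17.6 ft

V₁ = q/y₁ = 107/2.35 = 45.5 ft/s. Fr₁ = V₁/√(g·y₁) = 45.5/√(32.2×2.35) = 5.23.
By Bélanger, y₂/y₁ = ½[√(1 + 8Fr₁²) − 1] = ½[√220.2 − 1] = 6.92.
y₂ = 6.92 × 2.35 = 16.3 ft.
V₂ = q/y₂ = 107/16.3 = 6.58 ft/s. E₁ = y₁ + V₁²/2g = 34.5 ft; E₂ = y₂ + V₂²/2g = 16.9 ft. ΔE = E₁ − E₂ = 17.6 ft.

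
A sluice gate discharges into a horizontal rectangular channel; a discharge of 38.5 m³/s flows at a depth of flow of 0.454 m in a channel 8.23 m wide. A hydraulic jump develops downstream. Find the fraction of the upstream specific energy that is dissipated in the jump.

ΔE/E₁ = 0.480 (48.0%)

q = Q/b = 38.5/8.23 = 4.68 m²/s; V₁ = q/y₁ = 10.3 m/s. Fr₁ = V₁/√(g·y₁) = 4.88.
By Bélanger, y₂/y₁ = ½[√(1 + 8Fr₁²) − 1] = ½[√191.7 − 1] = 6.42.
y₂ = 6.42 × 0.454 = 2.92 m.
E₁ = y₁ + V₁²/2g = 5.87 m. ΔE = (y₂ − y₁)³/(4y₁y₂) = 2.82 m. ΔE/E₁ = 2.82/5.87 = 0.480.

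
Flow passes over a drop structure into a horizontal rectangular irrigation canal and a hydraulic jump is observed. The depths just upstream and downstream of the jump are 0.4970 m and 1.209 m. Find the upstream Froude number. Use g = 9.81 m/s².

For a rectangular channel the momentum equation gives q² = ½·g·y₁·y₂·(y₁ + y₂) = ½×9.81×0.4970×1.209×1.706 = 5.028.
q = √5.028 = 2.242 m²/s.
V₁ = q/y₁ = 4.512 m/s; Fr₁ = V₁/√(g·y₁) = 2.043.

Fr₁ = 2.043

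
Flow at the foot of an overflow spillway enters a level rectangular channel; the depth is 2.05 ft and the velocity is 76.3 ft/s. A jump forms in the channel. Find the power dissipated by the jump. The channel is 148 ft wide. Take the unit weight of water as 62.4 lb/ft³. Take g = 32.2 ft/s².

Fr₁ = V₁/√(g·y₁) = 76.3/√(32.2×2.05) = 9.39.
From the momentum equation for a rectangular channel, y₂/y₁ = ½[√(1 + 8Fr₁²) − 1] = ½[√706.6 − 1] = 12.8.
y₂ = 12.8 × 2.05 = 26.2 ft.
Head loss: ΔE = (y₂ − y₁)³/(4y₁y₂) = (26.2 − 2.05)³/(4×2.05×26.2) = 14121/215 = 65.7 ft.
q = V₁·y₁ = 76.3 × 2.05 = 156 ft²/s. Q = q·b = 156 × 148 = 23149 cfs. P = γ·Q·ΔE/550 = 62.4 × 23149 × 65.7 / 550 = 172491 hp.

P = 172491 hp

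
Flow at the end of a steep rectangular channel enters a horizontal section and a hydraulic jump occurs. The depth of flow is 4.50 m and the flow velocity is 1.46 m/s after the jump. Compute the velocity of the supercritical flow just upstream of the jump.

Fr₂ = V₂/√(g·y₂) = 1.46/√(9.81×4.50) = 0.220.
From the momentum equation (using Fr₂), y₁/y₂ = ½[√(1 + 8Fr₂²) − 1] = ½[√1.386 − 1] = 0.0887.
y₁ = 0.0887 × 4.50 = 0.399 m.
V₁ = q/y₁ = 6.57/0.399 = 16.5 m/s.

V₁ = 16.5 m/s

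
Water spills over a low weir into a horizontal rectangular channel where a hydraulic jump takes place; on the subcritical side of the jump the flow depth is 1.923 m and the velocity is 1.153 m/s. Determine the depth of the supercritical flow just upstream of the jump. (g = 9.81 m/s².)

Fr₂ = V₂/√(g·y₂) = 1.153/√(9.81×1.923) = 0.2655.
Since the conjugate-depth ratio holds either way, y₁/y₂ = ½[√(1 + 8Fr₂²) − 1] = ½[√1.5638 − 1] = 0.1253.
y₁ = 0.1253 × 1.923 = 0.2409 m.

y₁ = 0.2409 m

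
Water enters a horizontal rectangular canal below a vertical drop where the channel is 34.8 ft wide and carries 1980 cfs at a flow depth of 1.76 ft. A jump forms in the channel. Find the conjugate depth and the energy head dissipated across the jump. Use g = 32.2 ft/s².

y₂ = 9.84 ft; ΔE = 7.62 ft

q = Q/b = 1980/34.8 = 56.9 ft²/s; V₁ = q/y₁ = 32.3 ft/s. Fr₁ = V₁/√(g·y₁) = 4.29.
Bélanger equation: y₂/y₁ = ½[√(1 + 8Fr₁²) − 1] = ½[√148.5 − 1] = 5.59.
y₂ = 5.59 × 1.76 = 9.84 ft.
V₂ = q/y₂ = 56.9/9.84 = 5.78 ft/s. E₁ = y₁ + V₁²/2g = 18.0 ft; E₂ = y₂ + V₂²/2g = 10.4 ft. ΔE = E₁ − E₂ = 7.62 ft.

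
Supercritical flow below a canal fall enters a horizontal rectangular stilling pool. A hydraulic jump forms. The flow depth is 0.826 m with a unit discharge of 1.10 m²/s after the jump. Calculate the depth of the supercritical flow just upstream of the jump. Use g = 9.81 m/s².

V₂ = q/y₂ = 1.10/0.826 = 1.33 m/s; Fr₂ = V₂/√(g·y₂) = 0.468.
Since the conjugate-depth ratio holds either way, y₁/y₂ = ½[√(1 + 8Fr₂²) − 1] = ½[√2.751 − 1] = 0.329.
y₁ = 0.329 × 0.826 = 0.272 m.

y₁ = 0.272 m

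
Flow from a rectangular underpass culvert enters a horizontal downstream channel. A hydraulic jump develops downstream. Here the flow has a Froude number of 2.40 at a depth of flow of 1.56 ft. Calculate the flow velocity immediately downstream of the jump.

V₂ = 5.80 ft/s

Fr₁ = 2.40 (given).
By Bélanger, y₂/y₁ = ½[√(1 + 8Fr₁²) − 1] = ½[√47.08 − 1] = 2.93.
y₂ = 2.93 × 1.56 = 4.57 ft.
V₁ = Fr₁·√(g·y₁) = 2.40×√(32.2×1.56) = 17.0 ft/s; q = V₁·y₁ = 26.5 ft²/s.
V₂ = q/y₂ = 26.5/4.57 = 5.80 ft/s.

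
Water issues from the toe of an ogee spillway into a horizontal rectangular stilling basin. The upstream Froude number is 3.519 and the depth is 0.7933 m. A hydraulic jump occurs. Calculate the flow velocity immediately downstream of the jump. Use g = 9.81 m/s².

Fr₁ = 3.519 (given).
Bélanger equation: y₂/y₁ = ½[√(1 + 8Fr₁²) − 1] = ½[√100.07 − 1] = 4.502.
y₂ = 4.502 × 0.7933 = 3.571 m.
V₁ = Fr₁·√(g·y₁) = 3.519×√(9.81×0.7933) = 9.817 m/s; q = V₁·y₁ = 7.788 m²/s.
V₂ = q/y₂ = 7.788/3.571 = 2.181 m/s.

V₂ = 2.181 m/s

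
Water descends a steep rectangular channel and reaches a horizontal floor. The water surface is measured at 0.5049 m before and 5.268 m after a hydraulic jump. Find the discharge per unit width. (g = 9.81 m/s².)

For a rectangular channel the momentum equation gives q² = ½·g·y₁·y₂·(y₁ + y₂) = ½×9.81×0.5049×5.268×5.773 = 75.32.
q = √75.32 = 8.678 m²/s.

q = 8.678 m²/s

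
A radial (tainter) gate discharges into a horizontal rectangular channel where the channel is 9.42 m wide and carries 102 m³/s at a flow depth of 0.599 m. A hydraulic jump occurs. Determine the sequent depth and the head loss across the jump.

y₂ = 6.02 m; ΔE = 11.1 m

q = Q/b = 102/9.42 = 10.8 m²/s; V₁ = q/y₁ = 18.1 m/s. Fr₁ = V₁/√(g·y₁) = 7.46.
Bélanger equation: y₂/y₁ = ½[√(1 + 8Fr₁²) − 1] = ½[√445.9 − 1] = 10.1.
y₂ = 10.1 × 0.599 = 6.02 m.
Head loss: ΔE = (y₂ − y₁)³/(4y₁y₂) = (6.02 − 0.599)³/(4×0.599×6.02) = 160/14.4 = 11.1 m.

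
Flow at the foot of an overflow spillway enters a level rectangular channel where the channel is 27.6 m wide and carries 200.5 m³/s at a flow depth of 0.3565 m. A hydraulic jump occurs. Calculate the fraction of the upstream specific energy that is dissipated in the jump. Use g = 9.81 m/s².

q = Q/b = 200.5/27.6 = 7.264 m²/s; V₁ = q/y₁ = 20.38 m/s. Fr₁ = V₁/√(g·y₁) = 10.90.
From the momentum equation for a rectangular channel, y₂/y₁ = ½[√(1 + 8Fr₁²) − 1] = ½[√950.85 − 1] = 14.92.
y₂ = 14.92 × 0.3565 = 5.318 m.
E₁ = y₁ + V₁²/2g = 21.52 m. ΔE = (y₂ − y₁)³/(4y₁y₂) = 16.11 m. ΔE/E₁ = 16.11/21.52 = 0.748.

ΔE/E₁ = 0.748 (74.8%)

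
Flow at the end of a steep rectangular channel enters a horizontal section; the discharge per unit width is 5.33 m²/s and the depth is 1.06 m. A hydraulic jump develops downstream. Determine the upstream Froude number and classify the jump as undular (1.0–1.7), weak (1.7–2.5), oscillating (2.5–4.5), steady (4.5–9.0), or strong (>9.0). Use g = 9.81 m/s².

Fr₁ = 1.56; undular jump

V₁ = q/y₁ = 5.33/1.06 = 5.03 m/s. Fr₁ = V₁/√(g·y₁) = 5.03/√(9.81×1.06) = 1.56.
Fr₁ = 1.56 lies in the undular range.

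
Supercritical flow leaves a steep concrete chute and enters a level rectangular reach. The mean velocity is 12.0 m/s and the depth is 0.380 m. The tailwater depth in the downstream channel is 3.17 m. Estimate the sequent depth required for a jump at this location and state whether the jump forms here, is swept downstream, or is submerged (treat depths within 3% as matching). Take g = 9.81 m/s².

Fr₁ = V₁/√(g·y₁) = 12.0/√(9.81×0.380) = 6.22.
From the momentum equation for a rectangular channel, y₂/y₁ = ½[√(1 + 8Fr₁²) − 1] = ½[√310.0 − 1] = 8.30.
y₂ = 8.30 × 0.380 = 3.16 m.
Tailwater y_tw = 3.17 m: y_tw ≈ y₂, so the jump forms here.

y₂ = 3.16 m; the jump forms here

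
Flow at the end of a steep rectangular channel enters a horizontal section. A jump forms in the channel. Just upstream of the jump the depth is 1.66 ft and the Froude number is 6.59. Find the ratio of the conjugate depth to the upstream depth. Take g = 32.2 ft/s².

y₂/y₁ = 8.83

Fr₁ = 6.59 (given).
Bélanger equation: y₂/y₁ = ½[√(1 + 8Fr₁²) − 1] = ½[√348.4 − 1] = 8.83.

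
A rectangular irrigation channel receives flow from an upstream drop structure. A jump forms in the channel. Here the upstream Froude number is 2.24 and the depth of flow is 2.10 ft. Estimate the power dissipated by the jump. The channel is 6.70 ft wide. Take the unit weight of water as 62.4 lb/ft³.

P = 28.4 hp

Fr₁ = 2.24 (given).
Bélanger equation: y₂/y₁ = ½[√(1 + 8Fr₁²) − 1] = ½[√41.14 − 1] = 2.71.
y₂ = 2.71 × 2.10 = 5.68 ft.
Head loss: ΔE = (y₂ − y₁)³/(4y₁y₂) = (5.68 − 2.10)³/(4×2.10×5.68) = 46.1/47.8 = 0.965 ft.
V₁ = Fr₁·√(g·y₁) = 2.24×√(32.2×2.10) = 18.4 ft/s; q = V₁·y₁ = 38.7 ft²/s. Q = q·b = 38.7 × 6.70 = 259 cfs. P = γ·Q·ΔE/550 = 62.4 × 259 × 0.965 / 550 = 28.4 hp.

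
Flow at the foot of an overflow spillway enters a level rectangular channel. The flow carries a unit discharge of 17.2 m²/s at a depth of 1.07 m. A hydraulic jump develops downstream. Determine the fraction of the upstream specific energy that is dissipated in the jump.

V₁ = q/y₁ = 17.2/1.07 = 16.1 m/s. Fr₁ = V₁/√(g·y₁) = 16.1/√(9.81×1.07) = 4.96.
By Bélanger, y₂/y₁ = ½[√(1 + 8Fr₁²) − 1] = ½[√197.9 − 1] = 6.53.
y₂ = 6.53 × 1.07 = 6.99 m.
E₁ = y₁ + V₁²/2g = 14.2 m. ΔE = (y₂ − y₁)³/(4y₁y₂) = 6.94 m. ΔE/E₁ = 6.94/14.2 = 0.487.

ΔE/E₁ = 0.487 (48.7%)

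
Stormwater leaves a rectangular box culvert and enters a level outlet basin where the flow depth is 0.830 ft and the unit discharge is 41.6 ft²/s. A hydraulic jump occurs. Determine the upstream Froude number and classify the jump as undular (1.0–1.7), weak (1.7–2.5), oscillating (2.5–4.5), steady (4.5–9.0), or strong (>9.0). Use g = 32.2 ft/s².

V₁ = q/y₁ = 41.6/0.830 = 50.1 ft/s. Fr₁ = V₁/√(g·y₁) = 50.1/√(32.2×0.830) = 9.70.
Fr₁ = 9.70 lies in the strong range.

Fr₁ = 9.70; strong jump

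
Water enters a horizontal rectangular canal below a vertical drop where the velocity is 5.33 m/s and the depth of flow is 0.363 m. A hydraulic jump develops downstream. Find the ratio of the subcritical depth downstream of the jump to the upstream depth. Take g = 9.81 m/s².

y₂/y₁ = 3.53

Fr₁ = V₁/√(g·y₁) = 5.33/√(9.81×0.363) = 2.82.
Conjugate-depth relation: y₂/y₁ = ½[√(1 + 8Fr₁²) − 1] = ½[√64.82 − 1] = 3.53.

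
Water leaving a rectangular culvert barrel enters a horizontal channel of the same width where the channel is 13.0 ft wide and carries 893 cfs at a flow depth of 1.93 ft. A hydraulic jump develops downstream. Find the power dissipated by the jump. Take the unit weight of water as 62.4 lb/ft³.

P = 977 hp

q = Q/b = 893/13.0 = 68.7 ft²/s; V₁ = q/y₁ = 35.6 ft/s. Fr₁ = V₁/√(g·y₁) = 4.51.
From the momentum equation for a rectangular channel, y₂/y₁ = ½[√(1 + 8Fr₁²) − 1] = ½[√164.1 − 1] = 5.90.
y₂ = 5.90 × 1.93 = 11.4 ft.
V₂ = q/y₂ = 68.7/11.4 = 6.03 ft/s. E₁ = y₁ + V₁²/2g = 21.6 ft; E₂ = y₂ + V₂²/2g = 12.0 ft. ΔE = E₁ − E₂ = 9.64 ft.
P = γ·Q·ΔE/550 = 62.4 × 893 × 9.64 / 550 = 977 hp.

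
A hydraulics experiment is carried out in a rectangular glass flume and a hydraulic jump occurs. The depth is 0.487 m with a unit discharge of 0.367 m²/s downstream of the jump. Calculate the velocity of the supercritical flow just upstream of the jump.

V₁ = 3.80 m/s

V₂ = q/y₂ = 0.367/0.487 = 0.754 m/s; Fr₂ = V₂/√(g·y₂) = 0.345.
From the momentum equation (using Fr₂), y₁/y₂ = ½[√(1 + 8Fr₂²) − 1] = ½[√1.951 − 1] = 0.198.
y₁ = 0.198 × 0.487 = 0.0966 m.
V₁ = q/y₁ = 0.367/0.0966 = 3.80 m/s.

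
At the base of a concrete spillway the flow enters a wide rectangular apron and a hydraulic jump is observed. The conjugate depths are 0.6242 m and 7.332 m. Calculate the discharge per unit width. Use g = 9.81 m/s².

q = 13.36 m²/s

For a rectangular channel the momentum equation gives q² = ½·g·y₁·y₂·(y₁ + y₂) = ½×9.81×0.6242×7.332×7.956 = 178.6.
q = √178.6 = 13.36 m²/s.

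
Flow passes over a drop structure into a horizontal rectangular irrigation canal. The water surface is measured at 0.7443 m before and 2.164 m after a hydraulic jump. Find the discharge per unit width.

For a rectangular channel the momentum equation gives q² = ½·g·y₁·y₂·(y₁ + y₂) = ½×9.81×0.7443×2.164×2.908 = 22.98.
q = √22.98 = 4.793 m²/s.

q = 4.793 m²/s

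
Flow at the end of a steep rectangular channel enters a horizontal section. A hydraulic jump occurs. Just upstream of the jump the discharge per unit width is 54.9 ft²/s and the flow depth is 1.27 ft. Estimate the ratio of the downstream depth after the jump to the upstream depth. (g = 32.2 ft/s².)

V₁ = q/y₁ = 54.9/1.27 = 43.2 ft/s. Fr₁ = V₁/√(g·y₁) = 43.2/√(32.2×1.27) = 6.76.
Conjugate-depth relation: y₂/y₁ = ½[√(1 + 8Fr₁²) − 1] = ½[√366.6 − 1] = 9.07.

y₂/y₁ = 9.07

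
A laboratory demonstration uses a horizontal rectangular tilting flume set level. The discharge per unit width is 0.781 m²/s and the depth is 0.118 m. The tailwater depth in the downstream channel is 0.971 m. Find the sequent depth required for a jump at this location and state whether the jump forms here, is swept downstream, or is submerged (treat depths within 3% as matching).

y₂ = 0.969 m; the jump forms here

V₁ = q/y₁ = 0.781/0.118 = 6.62 m/s. Fr₁ = V₁/√(g·y₁) = 6.62/√(9.81×0.118) = 6.15.
From the momentum equation for a rectangular channel, y₂/y₁ = ½[√(1 + 8Fr₁²) − 1] = ½[√303.7 − 1] = 8.21.
y₂ = 8.21 × 0.118 = 0.969 m.
Tailwater y_tw = 0.971 m: y_tw ≈ y₂, so the jump forms here.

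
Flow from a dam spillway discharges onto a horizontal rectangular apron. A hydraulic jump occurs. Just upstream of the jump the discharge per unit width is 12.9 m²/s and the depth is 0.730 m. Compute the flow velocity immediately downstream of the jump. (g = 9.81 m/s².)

V₁ = q/y₁ = 12.9/0.730 = 17.7 m/s. Fr₁ = V₁/√(g·y₁) = 17.7/√(9.81×0.730) = 6.60.
By Bélanger, y₂/y₁ = ½[√(1 + 8Fr₁²) − 1] = ½[√349.8 − 1] = 8.85.
y₂ = 8.85 × 0.730 = 6.46 m.
V₂ = q/y₂ = 12.9/6.46 = 2.00 m/s.

V₂ = 2.00 m/s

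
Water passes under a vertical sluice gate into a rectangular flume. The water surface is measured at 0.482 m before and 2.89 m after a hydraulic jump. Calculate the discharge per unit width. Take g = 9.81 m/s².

q = 4.80 m²/s

For a rectangular channel the momentum equation gives q² = ½·g·y₁·y₂·(y₁ + y₂) = ½×9.81×0.482×2.89×3.37 = 23.0.
q = √23.0 = 4.80 m²/s.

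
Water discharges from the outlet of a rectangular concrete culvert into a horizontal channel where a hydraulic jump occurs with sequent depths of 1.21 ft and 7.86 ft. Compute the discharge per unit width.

q = 37.3 ft²/s

For a rectangular channel the momentum equation gives q² = ½·g·y₁·y₂·(y₁ + y₂) = ½×32.2×1.21×7.86×9.07 = 1389.
q = √1389 = 37.3 ft²/s.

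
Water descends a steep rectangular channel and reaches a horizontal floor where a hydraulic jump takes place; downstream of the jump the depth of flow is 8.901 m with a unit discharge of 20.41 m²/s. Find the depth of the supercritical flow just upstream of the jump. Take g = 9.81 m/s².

V₂ = q/y₂ = 20.41/8.901 = 2.293 m/s; Fr₂ = V₂/√(g·y₂) = 0.2454.
The Bélanger relation is symmetric: y₁/y₂ = ½[√(1 + 8Fr₂²) − 1] = ½[√1.4817 − 1] = 0.1086.
y₁ = 0.1086 × 8.901 = 0.9669 m.

y₁ = 0.9669 m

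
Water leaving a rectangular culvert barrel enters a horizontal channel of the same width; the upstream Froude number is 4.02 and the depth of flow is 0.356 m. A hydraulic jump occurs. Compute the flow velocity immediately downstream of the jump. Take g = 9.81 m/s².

V₂ = 1.44 m/s

Fr₁ = 4.02 (given).
By Bélanger, y₂/y₁ = ½[√(1 + 8Fr₁²) − 1] = ½[√130.3 − 1] = 5.21.
y₂ = 5.21 × 0.356 = 1.85 m.
V₁ = Fr₁·√(g·y₁) = 4.02×√(9.81×0.356) = 7.51 m/s; q = V₁·y₁ = 2.67 m²/s.
V₂ = q/y₂ = 2.67/1.85 = 1.44 m/s.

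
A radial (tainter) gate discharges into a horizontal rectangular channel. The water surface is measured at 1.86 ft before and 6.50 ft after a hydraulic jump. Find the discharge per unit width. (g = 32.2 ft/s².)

For a rectangular channel the momentum equation gives q² = ½·g·y₁·y₂·(y₁ + y₂) = ½×32.2×1.86×6.50×8.36 = 1627.
q = √1627 = 40.3 ft²/s.

q = 40.3 ft²/s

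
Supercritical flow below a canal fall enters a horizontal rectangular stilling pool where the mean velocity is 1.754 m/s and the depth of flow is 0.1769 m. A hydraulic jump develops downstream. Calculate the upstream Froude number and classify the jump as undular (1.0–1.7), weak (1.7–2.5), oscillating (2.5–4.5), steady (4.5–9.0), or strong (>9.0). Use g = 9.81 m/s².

Fr₁ = V₁/√(g·y₁) = 1.754/√(9.81×0.1769) = 1.331.
Fr₁ = 1.331 lies in the undular range.

Fr₁ = 1.331; undular jump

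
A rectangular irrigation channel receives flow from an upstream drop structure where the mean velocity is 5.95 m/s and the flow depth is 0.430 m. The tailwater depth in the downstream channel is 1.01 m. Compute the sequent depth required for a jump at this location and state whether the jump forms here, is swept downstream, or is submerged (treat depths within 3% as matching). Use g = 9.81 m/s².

y₂ = 1.56 m; the jump is swept downstream

Fr₁ = V₁/√(g·y₁) = 5.95/√(9.81×0.430) = 2.90.
From the momentum equation for a rectangular channel, y₂/y₁ = ½[√(1 + 8Fr₁²) − 1] = ½[√68.14 − 1] = 3.63.
y₂ = 3.63 × 0.430 = 1.56 m.
Tailwater y_tw = 1.01 m: y_tw < y₂, so the jump is swept downstream.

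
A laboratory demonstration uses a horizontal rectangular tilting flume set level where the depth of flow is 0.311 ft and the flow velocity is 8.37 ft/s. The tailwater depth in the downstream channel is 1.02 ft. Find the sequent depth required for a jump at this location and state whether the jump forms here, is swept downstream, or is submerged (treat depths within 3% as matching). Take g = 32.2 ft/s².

y₂ = 1.02 ft; the jump forms here

Fr₁ = V₁/√(g·y₁) = 8.37/√(32.2×0.311) = 2.64.
Sequent-depth ratio: y₂/y₁ = ½[√(1 + 8Fr₁²) − 1] = ½[√56.97 − 1] = 3.27.
y₂ = 3.27 × 0.311 = 1.02 ft.
Tailwater y_tw = 1.02 ft: y_tw ≈ y₂, so the jump forms here.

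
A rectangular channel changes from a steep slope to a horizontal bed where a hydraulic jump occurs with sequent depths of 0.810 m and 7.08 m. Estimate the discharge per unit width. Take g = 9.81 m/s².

For a rectangular channel the momentum equation gives q² = ½·g·y₁·y₂·(y₁ + y₂) = ½×9.81×0.810×7.08×7.89 = 222.
q = √222 = 14.9 m²/s.

q = 14.9 m²/s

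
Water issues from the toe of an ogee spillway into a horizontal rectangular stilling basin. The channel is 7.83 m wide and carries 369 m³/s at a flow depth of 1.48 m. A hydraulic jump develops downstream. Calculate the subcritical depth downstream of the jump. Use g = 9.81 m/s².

q = Q/b = 369/7.83 = 47.1 m²/s; V₁ = q/y₁ = 31.8 m/s. Fr₁ = V₁/√(g·y₁) = 8.36.
From the momentum equation for a rectangular channel, y₂/y₁ = ½[√(1 + 8Fr₁²) − 1] = ½[√559.7 − 1] = 11.3.
y₂ = 11.3 × 1.48 = 16.8 m.

y₂ = 16.8 m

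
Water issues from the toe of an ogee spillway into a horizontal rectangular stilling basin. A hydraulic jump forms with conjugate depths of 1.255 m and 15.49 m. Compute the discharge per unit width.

q = 39.96 m²/s

For a rectangular channel the momentum equation gives q² = ½·g·y₁·y₂·(y₁ + y₂) = ½×9.81×1.255×15.49×16.75 = 1597.
q = √1597 = 39.96 m²/s.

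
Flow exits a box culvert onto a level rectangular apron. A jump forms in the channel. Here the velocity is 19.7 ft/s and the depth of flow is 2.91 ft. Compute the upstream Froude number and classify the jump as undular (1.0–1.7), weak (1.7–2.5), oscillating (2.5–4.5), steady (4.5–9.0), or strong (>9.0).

Fr₁ = 2.04; weak jump

Fr₁ = V₁/√(g·y₁) = 19.7/√(32.2×2.91) = 2.04.
Fr₁ = 2.04 lies in the weak range.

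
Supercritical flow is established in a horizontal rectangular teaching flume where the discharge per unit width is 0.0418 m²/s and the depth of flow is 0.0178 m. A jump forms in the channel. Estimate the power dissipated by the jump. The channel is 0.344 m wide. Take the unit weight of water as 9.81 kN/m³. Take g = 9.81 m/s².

P = 0.0227 kW

V₁ = q/y₁ = 0.0418/0.0178 = 2.35 m/s. Fr₁ = V₁/√(g·y₁) = 2.35/√(9.81×0.0178) = 5.62.
By Bélanger, y₂/y₁ = ½[√(1 + 8Fr₁²) − 1] = ½[√253.6 − 1] = 7.46.
y₂ = 7.46 × 0.0178 = 0.133 m.
V₂ = q/y₂ = 0.0418/0.133 = 0.315 m/s. E₁ = y₁ + V₁²/2g = 0.299 m; E₂ = y₂ + V₂²/2g = 0.138 m. ΔE = E₁ − E₂ = 0.161 m.
Q = q·b = 0.0418 × 0.344 = 0.0144 m³/s. P = γ·Q·ΔE = 9.81 × 0.0144 × 0.161 = 0.0227 kW.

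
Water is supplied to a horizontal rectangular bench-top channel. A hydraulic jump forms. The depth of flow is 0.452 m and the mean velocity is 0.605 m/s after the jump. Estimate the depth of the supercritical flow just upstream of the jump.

Fr₂ = V₂/√(g·y₂) = 0.605/√(9.81×0.452) = 0.287.
Since the conjugate-depth ratio holds either way, y₁/y₂ = ½[√(1 + 8Fr₂²) − 1] = ½[√1.660 − 1] = 0.144.
y₁ = 0.144 × 0.452 = 0.0652 m.

y₁ = 0.0652 m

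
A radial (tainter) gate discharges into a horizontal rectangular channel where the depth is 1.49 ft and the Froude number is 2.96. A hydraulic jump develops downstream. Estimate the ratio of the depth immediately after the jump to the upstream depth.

Fr₁ = 2.96 (given).
Bélanger equation: y₂/y₁ = ½[√(1 + 8Fr₁²) − 1] = ½[√71.09 − 1] = 3.72.

y₂/y₁ = 3.72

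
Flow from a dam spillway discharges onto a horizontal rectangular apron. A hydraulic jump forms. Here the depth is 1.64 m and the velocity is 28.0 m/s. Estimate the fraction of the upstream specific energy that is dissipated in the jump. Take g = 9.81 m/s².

Fr₁ = V₁/√(g·y₁) = 28.0/√(9.81×1.64) = 6.98.
Bélanger equation: y₂/y₁ = ½[√(1 + 8Fr₁²) − 1] = ½[√390.8 − 1] = 9.38.
y₂ = 9.38 × 1.64 = 15.4 m.
E₁ = y₁ + V₁²/2g = 41.6 m. ΔE = (y₂ − y₁)³/(4y₁y₂) = 25.8 m. ΔE/E₁ = 25.8/41.6 = 0.619.

ΔE/E₁ = 0.619 (61.9%)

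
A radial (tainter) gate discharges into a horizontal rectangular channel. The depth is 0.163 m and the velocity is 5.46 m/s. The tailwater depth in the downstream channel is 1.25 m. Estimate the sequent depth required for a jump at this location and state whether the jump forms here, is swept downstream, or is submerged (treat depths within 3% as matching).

Fr₁ = V₁/√(g·y₁) = 5.46/√(9.81×0.163) = 4.32.
Conjugate-depth relation: y₂/y₁ = ½[√(1 + 8Fr₁²) − 1] = ½[√150.1 − 1] = 5.63.
y₂ = 5.63 × 0.163 = 0.917 m.
Tailwater y_tw = 1.25 m: y_tw > y₂, so the jump is submerged.

y₂ = 0.917 m; the jump is submerged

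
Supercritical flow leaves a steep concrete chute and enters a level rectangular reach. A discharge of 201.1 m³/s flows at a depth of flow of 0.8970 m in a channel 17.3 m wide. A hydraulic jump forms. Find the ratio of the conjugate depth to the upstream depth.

y₂/y₁ = 5.698

q = Q/b = 201.1/17.3 = 11.62 m²/s; V₁ = q/y₁ = 12.96 m/s. Fr₁ = V₁/√(g·y₁) = 4.369.
From the momentum equation for a rectangular channel, y₂/y₁ = ½[√(1 + 8Fr₁²) − 1] = ½[√153.68 − 1] = 5.698.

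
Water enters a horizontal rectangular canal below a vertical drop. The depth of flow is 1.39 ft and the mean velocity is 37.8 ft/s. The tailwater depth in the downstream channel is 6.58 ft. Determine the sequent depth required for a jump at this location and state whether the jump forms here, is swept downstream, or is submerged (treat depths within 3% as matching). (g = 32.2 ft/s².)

y₂ = 10.4 ft; the jump is swept downstream

Fr₁ = V₁/√(g·y₁) = 37.8/√(32.2×1.39) = 5.65.
Bélanger equation: y₂/y₁ = ½[√(1 + 8Fr₁²) − 1] = ½[√256.4 − 1] = 7.51.
y₂ = 7.51 × 1.39 = 10.4 ft.
Tailwater y_tw = 6.58 ft: y_tw < y₂, so the jump is swept downstream.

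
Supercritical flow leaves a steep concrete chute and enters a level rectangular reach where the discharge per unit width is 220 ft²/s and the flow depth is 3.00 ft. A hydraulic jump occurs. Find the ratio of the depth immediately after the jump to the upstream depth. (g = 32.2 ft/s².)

V₁ = q/y₁ = 220/3.00 = 73.3 ft/s. Fr₁ = V₁/√(g·y₁) = 73.3/√(32.2×3.00) = 7.46.
Sequent-depth ratio: y₂/y₁ = ½[√(1 + 8Fr₁²) − 1] = ½[√446.4 − 1] = 10.1.

y₂/y₁ = 10.1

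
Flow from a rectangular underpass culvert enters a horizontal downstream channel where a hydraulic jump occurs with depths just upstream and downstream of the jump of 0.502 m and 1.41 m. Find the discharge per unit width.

q = 2.58 m²/s

For a rectangular channel the momentum equation gives q² = ½·g·y₁·y₂·(y₁ + y₂) = ½×9.81×0.502×1.41×1.91 = 6.64.
q = √6.64 = 2.58 m²/s.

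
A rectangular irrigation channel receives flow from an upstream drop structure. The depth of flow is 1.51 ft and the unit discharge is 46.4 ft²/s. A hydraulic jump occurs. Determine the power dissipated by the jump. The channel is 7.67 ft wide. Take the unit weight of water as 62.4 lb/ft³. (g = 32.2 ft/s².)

P = 284 hp

V₁ = q/y₁ = 46.4/1.51 = 30.7 ft/s. Fr₁ = V₁/√(g·y₁) = 30.7/√(32.2×1.51) = 4.41.
From the momentum equation for a rectangular channel, y₂/y₁ = ½[√(1 + 8Fr₁²) − 1] = ½[√156.4 − 1] = 5.75.
y₂ = 5.75 × 1.51 = 8.69 ft.
Head loss: ΔE = (y₂ − y₁)³/(4y₁y₂) = (8.69 − 1.51)³/(4×1.51×8.69) = 370/52.5 = 7.04 ft.
Q = q·b = 46.4 × 7.67 = 356 cfs. P = γ·Q·ΔE/550 = 62.4 × 356 × 7.04 / 550 = 284 hp.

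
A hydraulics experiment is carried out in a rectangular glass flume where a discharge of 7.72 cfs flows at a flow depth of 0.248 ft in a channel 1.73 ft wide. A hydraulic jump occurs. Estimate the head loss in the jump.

ΔE = 3.09 ft

q = Q/b = 7.72/1.73 = 4.46 ft²/s; V₁ = q/y₁ = 18.0 ft/s. Fr₁ = V₁/√(g·y₁) = 6.37.
By Bélanger, y₂/y₁ = ½[√(1 + 8Fr₁²) − 1] = ½[√325.4 − 1] = 8.52.
y₂ = 8.52 × 0.248 = 2.11 ft.
Head loss: ΔE = (y₂ − y₁)³/(4y₁y₂) = (2.11 − 0.248)³/(4×0.248×2.11) = 6.48/2.10 = 3.09 ft.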